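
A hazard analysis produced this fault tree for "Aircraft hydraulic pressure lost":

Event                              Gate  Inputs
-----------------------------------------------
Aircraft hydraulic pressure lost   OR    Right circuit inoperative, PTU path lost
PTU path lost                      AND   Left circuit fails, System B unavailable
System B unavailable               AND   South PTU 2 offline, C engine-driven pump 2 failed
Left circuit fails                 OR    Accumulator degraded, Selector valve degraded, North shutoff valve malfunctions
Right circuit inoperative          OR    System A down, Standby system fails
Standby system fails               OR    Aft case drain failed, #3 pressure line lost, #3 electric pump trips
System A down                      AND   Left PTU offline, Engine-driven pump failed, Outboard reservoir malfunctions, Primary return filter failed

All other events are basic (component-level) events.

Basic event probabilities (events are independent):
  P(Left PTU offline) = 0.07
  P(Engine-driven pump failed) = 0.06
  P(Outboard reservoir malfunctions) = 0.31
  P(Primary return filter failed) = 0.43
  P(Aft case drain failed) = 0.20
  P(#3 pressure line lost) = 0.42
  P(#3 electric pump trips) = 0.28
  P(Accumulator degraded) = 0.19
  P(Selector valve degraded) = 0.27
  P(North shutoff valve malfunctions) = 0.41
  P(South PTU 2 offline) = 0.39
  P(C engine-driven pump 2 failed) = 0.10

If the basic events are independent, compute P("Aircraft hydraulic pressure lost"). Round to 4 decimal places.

P(System A down) [AND] = 0.07 × 0.06 × 0.31 × 0.43 = 0.000560
P(Standby system fails) [OR] = 1 − (1−0.20) × (1−0.42) × (1−0.28) = 0.665920
P(Right circuit inoperative) [OR] = 1 − (1−0.000560) × (1−0.665920) = 0.666107
P(Left circuit fails) [OR] = 1 − (1−0.19) × (1−0.27) × (1−0.41) = 0.651133
P(System B unavailable) [AND] = 0.39 × 0.10 = 0.039000
P(PTU path lost) [AND] = 0.651133 × 0.039000 = 0.025394
P(Aircraft hydraulic pressure lost) [OR] = 1 − (1−0.666107) × (1−0.025394) = 0.674586
Rounded to 4 decimal places: P(Aircraft hydraulic pressure lost) ≈ 0.6746.

0.6746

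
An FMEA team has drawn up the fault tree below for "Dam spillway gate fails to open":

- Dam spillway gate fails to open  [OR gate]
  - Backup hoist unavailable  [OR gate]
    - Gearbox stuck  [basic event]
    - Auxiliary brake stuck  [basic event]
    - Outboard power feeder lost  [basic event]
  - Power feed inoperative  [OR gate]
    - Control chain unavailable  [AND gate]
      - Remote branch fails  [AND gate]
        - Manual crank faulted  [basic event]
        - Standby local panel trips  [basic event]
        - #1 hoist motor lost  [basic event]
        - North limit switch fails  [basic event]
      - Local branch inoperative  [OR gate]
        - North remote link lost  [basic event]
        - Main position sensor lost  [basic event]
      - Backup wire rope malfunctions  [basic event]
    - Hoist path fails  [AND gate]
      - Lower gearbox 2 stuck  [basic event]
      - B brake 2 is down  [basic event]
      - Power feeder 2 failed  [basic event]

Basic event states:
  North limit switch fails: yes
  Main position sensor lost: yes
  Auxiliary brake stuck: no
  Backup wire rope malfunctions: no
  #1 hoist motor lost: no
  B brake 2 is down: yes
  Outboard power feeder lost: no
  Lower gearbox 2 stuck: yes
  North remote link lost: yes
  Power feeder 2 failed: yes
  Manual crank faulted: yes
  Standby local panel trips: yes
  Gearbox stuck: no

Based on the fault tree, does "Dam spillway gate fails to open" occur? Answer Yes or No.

Yes

Backup hoist unavailable [OR]: Gearbox stuck=not, Auxiliary brake stuck=not, Outboard power feeder lost=not → no input occurs → does not occur.
Remote branch fails [AND]: Manual crank faulted=occurs, Standby local panel trips=occurs, #1 hoist motor lost=not, North limit switch fails=occurs → not all inputs occur → does not occur.
Local branch inoperative [OR]: North remote link lost=occurs, Main position sensor lost=occurs → at least one input occurs → occurs.
Control chain unavailable [AND]: Remote branch fails=not, Local branch inoperative=occurs, Backup wire rope malfunctions=not → not all inputs occur → does not occur.
Hoist path fails [AND]: Lower gearbox 2 stuck=occurs, B brake 2 is down=occurs, Power feeder 2 failed=occurs → all inputs occur → occurs.
Power feed inoperative [OR]: Control chain unavailable=not, Hoist path fails=occurs → at least one input occurs → occurs.
Dam spillway gate fails to open [OR]: Backup hoist unavailable=not, Power feed inoperative=occurs → at least one input occurs → occurs.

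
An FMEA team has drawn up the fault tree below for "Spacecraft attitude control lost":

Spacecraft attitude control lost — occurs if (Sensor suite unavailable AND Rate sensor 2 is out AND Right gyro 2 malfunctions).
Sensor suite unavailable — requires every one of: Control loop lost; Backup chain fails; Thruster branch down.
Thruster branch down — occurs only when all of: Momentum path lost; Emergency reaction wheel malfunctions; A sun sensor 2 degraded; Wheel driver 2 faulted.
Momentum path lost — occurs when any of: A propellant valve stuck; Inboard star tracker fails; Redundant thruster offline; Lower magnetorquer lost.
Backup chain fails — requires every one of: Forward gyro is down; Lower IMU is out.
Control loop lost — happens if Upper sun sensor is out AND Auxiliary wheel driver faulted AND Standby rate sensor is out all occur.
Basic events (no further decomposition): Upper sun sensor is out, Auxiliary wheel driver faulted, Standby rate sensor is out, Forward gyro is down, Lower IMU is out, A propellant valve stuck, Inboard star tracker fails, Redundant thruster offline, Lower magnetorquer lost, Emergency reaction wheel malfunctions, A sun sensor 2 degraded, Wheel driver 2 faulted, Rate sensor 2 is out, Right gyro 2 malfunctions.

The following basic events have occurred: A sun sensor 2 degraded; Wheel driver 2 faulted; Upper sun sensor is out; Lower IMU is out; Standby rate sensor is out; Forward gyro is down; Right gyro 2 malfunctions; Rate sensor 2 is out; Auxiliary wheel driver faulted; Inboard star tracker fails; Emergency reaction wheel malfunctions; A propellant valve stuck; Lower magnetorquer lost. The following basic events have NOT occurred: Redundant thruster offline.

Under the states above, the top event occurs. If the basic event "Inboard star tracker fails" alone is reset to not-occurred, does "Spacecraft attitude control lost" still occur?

Counterfactual: set "Inboard star tracker fails" to not occurred.
Control loop lost [AND]: Upper sun sensor is out=occurs, Auxiliary wheel driver faulted=occurs, Standby rate sensor is out=occurs → all inputs occur → occurs.
Backup chain fails [AND]: Forward gyro is down=occurs, Lower IMU is out=occurs → all inputs occur → occurs.
Momentum path lost [OR]: A propellant valve stuck=occurs, Inboard star tracker fails=not, Redundant thruster offline=not, Lower magnetorquer lost=occurs → at least one input occurs → occurs.
Thruster branch down [AND]: Momentum path lost=occurs, Emergency reaction wheel malfunctions=occurs, A sun sensor 2 degraded=occurs, Wheel driver 2 faulted=occurs → all inputs occur → occurs.
Sensor suite unavailable [AND]: Control loop lost=occurs, Backup chain fails=occurs, Thruster branch down=occurs → all inputs occur → occurs.
Spacecraft attitude control lost [AND]: Sensor suite unavailable=occurs, Rate sensor 2 is out=occurs, Right gyro 2 malfunctions=occurs → all inputs occur → occurs.

Yes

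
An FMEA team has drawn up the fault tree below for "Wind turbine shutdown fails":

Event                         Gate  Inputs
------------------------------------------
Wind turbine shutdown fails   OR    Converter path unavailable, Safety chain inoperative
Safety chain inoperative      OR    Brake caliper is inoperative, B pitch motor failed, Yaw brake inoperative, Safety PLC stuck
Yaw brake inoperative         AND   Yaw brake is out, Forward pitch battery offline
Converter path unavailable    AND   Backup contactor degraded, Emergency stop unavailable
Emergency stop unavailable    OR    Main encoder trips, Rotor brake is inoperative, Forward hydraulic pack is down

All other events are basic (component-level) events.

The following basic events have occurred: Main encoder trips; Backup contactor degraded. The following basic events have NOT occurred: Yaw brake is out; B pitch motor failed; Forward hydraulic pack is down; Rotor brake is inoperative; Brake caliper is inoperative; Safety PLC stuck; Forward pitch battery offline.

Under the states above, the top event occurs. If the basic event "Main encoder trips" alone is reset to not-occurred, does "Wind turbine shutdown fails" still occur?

No

Counterfactual: set "Main encoder trips" to not occurred.
Emergency stop unavailable [OR]: Main encoder trips=not, Rotor brake is inoperative=not, Forward hydraulic pack is down=not → no input occurs → does not occur.
Converter path unavailable [AND]: Backup contactor degraded=occurs, Emergency stop unavailable=not → not all inputs occur → does not occur.
Yaw brake inoperative [AND]: Yaw brake is out=not, Forward pitch battery offline=not → not all inputs occur → does not occur.
Safety chain inoperative [OR]: Brake caliper is inoperative=not, B pitch motor failed=not, Yaw brake inoperative=not, Safety PLC stuck=not → no input occurs → does not occur.
Wind turbine shutdown fails [OR]: Converter path unavailable=not, Safety chain inoperative=not → no input occurs → does not occur.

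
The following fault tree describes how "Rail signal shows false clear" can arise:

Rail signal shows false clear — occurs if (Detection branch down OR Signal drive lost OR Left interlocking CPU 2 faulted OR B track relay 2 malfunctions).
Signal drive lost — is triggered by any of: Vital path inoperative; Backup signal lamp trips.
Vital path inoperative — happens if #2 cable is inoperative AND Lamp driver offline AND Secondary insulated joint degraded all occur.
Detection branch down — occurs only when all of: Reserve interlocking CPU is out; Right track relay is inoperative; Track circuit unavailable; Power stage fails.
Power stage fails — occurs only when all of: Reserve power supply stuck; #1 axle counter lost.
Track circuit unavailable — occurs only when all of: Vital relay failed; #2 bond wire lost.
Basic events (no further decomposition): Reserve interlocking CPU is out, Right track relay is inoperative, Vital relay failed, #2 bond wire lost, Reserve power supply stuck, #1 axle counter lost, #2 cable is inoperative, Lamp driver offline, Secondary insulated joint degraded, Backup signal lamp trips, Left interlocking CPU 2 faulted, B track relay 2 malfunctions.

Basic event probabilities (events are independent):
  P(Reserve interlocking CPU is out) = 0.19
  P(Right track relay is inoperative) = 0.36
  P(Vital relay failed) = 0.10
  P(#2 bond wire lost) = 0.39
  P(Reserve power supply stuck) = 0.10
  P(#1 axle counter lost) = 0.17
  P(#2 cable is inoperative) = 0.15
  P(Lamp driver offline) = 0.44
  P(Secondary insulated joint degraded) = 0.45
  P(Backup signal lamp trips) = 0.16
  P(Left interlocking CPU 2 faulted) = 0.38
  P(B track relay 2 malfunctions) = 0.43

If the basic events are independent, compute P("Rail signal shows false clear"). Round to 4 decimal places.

0.7120

P(Track circuit unavailable) [AND] = 0.10 × 0.39 = 0.039000
P(Power stage fails) [AND] = 0.10 × 0.17 = 0.017000
P(Detection branch down) [AND] = 0.19 × 0.36 × 0.039000 × 0.017000 = 0.000045
P(Vital path inoperative) [AND] = 0.15 × 0.44 × 0.45 = 0.029700
P(Signal drive lost) [OR] = 1 − (1−0.029700) × (1−0.16) = 0.184948
P(Rail signal shows false clear) [OR] = 1 − (1−0.000045) × (1−0.184948) × (1−0.38) × (1−0.43) = 0.711974
Rounded to 4 decimal places: P(Rail signal shows false clear) ≈ 0.7120.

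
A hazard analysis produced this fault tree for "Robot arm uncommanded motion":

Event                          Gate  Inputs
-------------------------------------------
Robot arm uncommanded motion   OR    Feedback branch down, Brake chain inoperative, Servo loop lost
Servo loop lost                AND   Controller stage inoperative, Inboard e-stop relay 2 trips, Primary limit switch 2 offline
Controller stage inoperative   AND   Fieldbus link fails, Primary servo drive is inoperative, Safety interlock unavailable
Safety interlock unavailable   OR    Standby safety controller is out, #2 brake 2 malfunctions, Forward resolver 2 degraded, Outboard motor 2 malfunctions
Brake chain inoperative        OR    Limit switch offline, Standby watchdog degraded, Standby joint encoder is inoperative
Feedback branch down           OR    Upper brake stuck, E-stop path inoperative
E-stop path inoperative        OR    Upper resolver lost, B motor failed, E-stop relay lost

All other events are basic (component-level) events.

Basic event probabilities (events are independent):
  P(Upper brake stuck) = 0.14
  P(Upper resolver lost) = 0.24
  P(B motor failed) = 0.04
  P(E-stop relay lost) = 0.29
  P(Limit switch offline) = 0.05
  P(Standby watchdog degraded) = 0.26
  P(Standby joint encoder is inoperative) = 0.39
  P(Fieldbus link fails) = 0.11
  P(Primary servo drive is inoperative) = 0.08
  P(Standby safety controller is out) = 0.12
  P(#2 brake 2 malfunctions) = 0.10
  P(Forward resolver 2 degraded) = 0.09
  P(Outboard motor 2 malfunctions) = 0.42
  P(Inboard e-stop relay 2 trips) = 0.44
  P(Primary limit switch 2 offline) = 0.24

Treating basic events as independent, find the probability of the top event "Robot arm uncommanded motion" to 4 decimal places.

P(E-stop path inoperative) [OR] = 1 − (1−0.24) × (1−0.04) × (1−0.29) = 0.481984
P(Feedback branch down) [OR] = 1 − (1−0.14) × (1−0.481984) = 0.554506
P(Brake chain inoperative) [OR] = 1 − (1−0.05) × (1−0.26) × (1−0.39) = 0.571170
P(Safety interlock unavailable) [OR] = 1 − (1−0.12) × (1−0.10) × (1−0.09) × (1−0.42) = 0.581982
P(Controller stage inoperative) [AND] = 0.11 × 0.08 × 0.581982 = 0.005121
P(Servo loop lost) [AND] = 0.005121 × 0.44 × 0.24 = 0.000541
P(Robot arm uncommanded motion) [OR] = 1 − (1−0.554506) × (1−0.571170) × (1−0.000541) = 0.809062
Rounded to 4 decimal places: P(Robot arm uncommanded motion) ≈ 0.8091.

0.8091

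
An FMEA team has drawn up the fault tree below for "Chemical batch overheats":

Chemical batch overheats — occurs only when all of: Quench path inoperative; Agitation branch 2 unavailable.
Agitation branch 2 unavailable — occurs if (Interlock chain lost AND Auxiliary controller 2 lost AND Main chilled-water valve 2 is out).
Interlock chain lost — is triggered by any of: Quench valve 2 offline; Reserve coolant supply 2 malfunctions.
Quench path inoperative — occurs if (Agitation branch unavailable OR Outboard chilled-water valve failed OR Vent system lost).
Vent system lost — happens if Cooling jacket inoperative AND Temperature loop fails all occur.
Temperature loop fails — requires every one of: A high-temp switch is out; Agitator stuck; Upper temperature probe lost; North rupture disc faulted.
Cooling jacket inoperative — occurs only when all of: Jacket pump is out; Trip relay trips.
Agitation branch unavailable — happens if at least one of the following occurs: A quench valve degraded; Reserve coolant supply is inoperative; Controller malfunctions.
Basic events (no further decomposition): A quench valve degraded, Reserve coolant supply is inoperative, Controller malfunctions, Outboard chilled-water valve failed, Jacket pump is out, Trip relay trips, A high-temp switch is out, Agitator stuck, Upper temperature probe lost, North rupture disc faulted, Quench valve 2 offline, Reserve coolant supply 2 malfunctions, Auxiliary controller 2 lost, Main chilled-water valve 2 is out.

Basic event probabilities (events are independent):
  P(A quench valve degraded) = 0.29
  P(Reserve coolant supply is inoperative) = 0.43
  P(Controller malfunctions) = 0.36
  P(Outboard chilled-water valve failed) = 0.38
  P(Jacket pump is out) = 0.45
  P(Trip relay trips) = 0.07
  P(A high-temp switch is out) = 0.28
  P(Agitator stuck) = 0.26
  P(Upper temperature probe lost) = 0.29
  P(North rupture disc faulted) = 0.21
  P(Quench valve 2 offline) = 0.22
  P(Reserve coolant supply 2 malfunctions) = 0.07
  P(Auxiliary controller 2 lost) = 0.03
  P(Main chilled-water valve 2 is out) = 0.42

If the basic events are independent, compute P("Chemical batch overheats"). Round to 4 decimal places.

P(Agitation branch unavailable) [OR] = 1 − (1−0.29) × (1−0.43) × (1−0.36) = 0.740992
P(Cooling jacket inoperative) [AND] = 0.45 × 0.07 = 0.031500
P(Temperature loop fails) [AND] = 0.28 × 0.26 × 0.29 × 0.21 = 0.004434
P(Vent system lost) [AND] = 0.031500 × 0.004434 = 0.000140
P(Quench path inoperative) [OR] = 1 − (1−0.740992) × (1−0.38) × (1−0.000140) = 0.839438
P(Interlock chain lost) [OR] = 1 − (1−0.22) × (1−0.07) = 0.274600
P(Agitation branch 2 unavailable) [AND] = 0.274600 × 0.03 × 0.42 = 0.003460
P(Chemical batch overheats) [AND] = 0.839438 × 0.003460 = 0.002904
Rounded to 4 decimal places: P(Chemical batch overheats) ≈ 0.0029.

0.0029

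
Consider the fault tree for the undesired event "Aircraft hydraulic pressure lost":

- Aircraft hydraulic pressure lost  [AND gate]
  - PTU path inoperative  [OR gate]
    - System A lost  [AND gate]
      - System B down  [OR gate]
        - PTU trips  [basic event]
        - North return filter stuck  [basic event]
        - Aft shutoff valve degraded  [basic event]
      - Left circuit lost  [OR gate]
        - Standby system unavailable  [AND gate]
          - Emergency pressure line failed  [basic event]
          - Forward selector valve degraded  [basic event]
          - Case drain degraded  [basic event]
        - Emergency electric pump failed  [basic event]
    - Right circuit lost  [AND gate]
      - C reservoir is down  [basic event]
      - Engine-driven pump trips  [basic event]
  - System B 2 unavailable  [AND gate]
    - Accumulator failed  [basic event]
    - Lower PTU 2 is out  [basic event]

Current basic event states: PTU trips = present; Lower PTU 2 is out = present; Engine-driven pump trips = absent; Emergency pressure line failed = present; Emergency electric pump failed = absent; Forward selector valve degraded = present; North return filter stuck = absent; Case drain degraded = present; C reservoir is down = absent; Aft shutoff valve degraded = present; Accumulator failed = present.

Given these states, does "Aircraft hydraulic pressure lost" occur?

Yes

System B down [OR]: PTU trips=occurs, North return filter stuck=not, Aft shutoff valve degraded=occurs → at least one input occurs → occurs.
Standby system unavailable [AND]: Emergency pressure line failed=occurs, Forward selector valve degraded=occurs, Case drain degraded=occurs → all inputs occur → occurs.
Left circuit lost [OR]: Standby system unavailable=occurs, Emergency electric pump failed=not → at least one input occurs → occurs.
System A lost [AND]: System B down=occurs, Left circuit lost=occurs → all inputs occur → occurs.
Right circuit lost [AND]: C reservoir is down=not, Engine-driven pump trips=not → not all inputs occur → does not occur.
PTU path inoperative [OR]: System A lost=occurs, Right circuit lost=not → at least one input occurs → occurs.
System B 2 unavailable [AND]: Accumulator failed=occurs, Lower PTU 2 is out=occurs → all inputs occur → occurs.
Aircraft hydraulic pressure lost [AND]: PTU path inoperative=occurs, System B 2 unavailable=occurs → all inputs occur → occurs.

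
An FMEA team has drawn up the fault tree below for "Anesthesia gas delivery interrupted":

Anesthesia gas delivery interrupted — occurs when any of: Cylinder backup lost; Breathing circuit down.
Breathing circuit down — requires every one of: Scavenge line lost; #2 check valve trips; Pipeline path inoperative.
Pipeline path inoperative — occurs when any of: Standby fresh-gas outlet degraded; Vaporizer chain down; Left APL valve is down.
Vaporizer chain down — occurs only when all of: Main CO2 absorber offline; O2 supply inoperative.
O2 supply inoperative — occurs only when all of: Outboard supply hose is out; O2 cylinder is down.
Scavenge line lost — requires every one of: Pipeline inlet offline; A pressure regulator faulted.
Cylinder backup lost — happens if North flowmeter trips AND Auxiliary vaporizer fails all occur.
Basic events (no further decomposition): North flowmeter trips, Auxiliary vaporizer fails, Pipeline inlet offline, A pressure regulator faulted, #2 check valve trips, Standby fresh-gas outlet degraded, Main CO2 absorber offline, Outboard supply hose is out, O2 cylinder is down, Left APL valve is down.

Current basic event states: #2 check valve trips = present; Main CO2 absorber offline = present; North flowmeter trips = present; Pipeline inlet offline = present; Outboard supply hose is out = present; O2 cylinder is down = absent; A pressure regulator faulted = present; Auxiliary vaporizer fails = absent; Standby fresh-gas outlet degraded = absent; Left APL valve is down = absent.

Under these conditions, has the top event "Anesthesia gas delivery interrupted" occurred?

No

Cylinder backup lost [AND]: North flowmeter trips=occurs, Auxiliary vaporizer fails=not → not all inputs occur → does not occur.
Scavenge line lost [AND]: Pipeline inlet offline=occurs, A pressure regulator faulted=occurs → all inputs occur → occurs.
O2 supply inoperative [AND]: Outboard supply hose is out=occurs, O2 cylinder is down=not → not all inputs occur → does not occur.
Vaporizer chain down [AND]: Main CO2 absorber offline=occurs, O2 supply inoperative=not → not all inputs occur → does not occur.
Pipeline path inoperative [OR]: Standby fresh-gas outlet degraded=not, Vaporizer chain down=not, Left APL valve is down=not → no input occurs → does not occur.
Breathing circuit down [AND]: Scavenge line lost=occurs, #2 check valve trips=occurs, Pipeline path inoperative=not → not all inputs occur → does not occur.
Anesthesia gas delivery interrupted [OR]: Cylinder backup lost=not, Breathing circuit down=not → no input occurs → does not occur.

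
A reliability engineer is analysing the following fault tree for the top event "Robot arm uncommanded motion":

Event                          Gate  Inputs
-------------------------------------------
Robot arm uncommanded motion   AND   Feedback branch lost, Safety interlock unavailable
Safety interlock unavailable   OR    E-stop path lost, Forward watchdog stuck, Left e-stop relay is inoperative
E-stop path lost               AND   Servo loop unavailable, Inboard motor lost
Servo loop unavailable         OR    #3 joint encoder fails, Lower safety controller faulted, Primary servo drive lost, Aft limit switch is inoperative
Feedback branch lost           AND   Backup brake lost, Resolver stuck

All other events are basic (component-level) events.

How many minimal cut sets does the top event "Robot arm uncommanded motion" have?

6

Feedback branch lost [AND]: one cut set from each child combined → 1 × 1 = 1 cut set(s).
Servo loop unavailable [OR]: union of children's cut sets → 4 cut set(s).
E-stop path lost [AND]: one cut set from each child combined → 4 × 1 = 4 cut set(s).
Safety interlock unavailable [OR]: union of children's cut sets → 6 cut set(s).
Robot arm uncommanded motion [AND]: one cut set from each child combined → 1 × 6 = 6 cut set(s).
Minimal cut sets: {#3 joint encoder fails, Backup brake lost, Inboard motor lost, Resolver stuck}; {Backup brake lost, Inboard motor lost, Lower safety controller faulted, Resolver stuck}; {Backup brake lost, Inboard motor lost, Primary servo drive lost, Resolver stuck}; {Aft limit switch is inoperative, Backup brake lost, Inboard motor lost, Resolver stuck}; {Backup brake lost, Forward watchdog stuck, Resolver stuck}; {Backup brake lost, Left e-stop relay is inoperative, Resolver stuck}.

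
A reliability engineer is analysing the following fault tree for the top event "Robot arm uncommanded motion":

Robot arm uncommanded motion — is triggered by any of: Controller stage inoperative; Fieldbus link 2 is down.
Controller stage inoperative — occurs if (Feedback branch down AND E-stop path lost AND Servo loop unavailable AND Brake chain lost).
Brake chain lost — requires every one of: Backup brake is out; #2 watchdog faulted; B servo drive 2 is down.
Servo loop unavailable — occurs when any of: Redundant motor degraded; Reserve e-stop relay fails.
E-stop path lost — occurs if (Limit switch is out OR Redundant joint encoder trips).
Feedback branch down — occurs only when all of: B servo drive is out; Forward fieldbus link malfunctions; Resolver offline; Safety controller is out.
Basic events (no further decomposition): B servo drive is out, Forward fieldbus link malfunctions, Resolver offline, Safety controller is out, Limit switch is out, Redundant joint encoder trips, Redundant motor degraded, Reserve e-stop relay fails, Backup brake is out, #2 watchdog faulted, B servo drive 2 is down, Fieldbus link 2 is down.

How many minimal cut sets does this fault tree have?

5

Feedback branch down [AND]: one cut set from each child combined → 1 × 1 × 1 × 1 = 1 cut set(s).
E-stop path lost [OR]: union of children's cut sets → 2 cut set(s).
Servo loop unavailable [OR]: union of children's cut sets → 2 cut set(s).
Brake chain lost [AND]: one cut set from each child combined → 1 × 1 × 1 = 1 cut set(s).
Controller stage inoperative [AND]: one cut set from each child combined → 1 × 2 × 2 × 1 = 4 cut set(s).
Robot arm uncommanded motion [OR]: union of children's cut sets → 5 cut set(s).
Minimal cut sets: {#2 watchdog faulted, B servo drive 2 is down, B servo drive is out, Backup brake is out, Forward fieldbus link malfunctions, Limit switch is out, Redundant motor degraded, Resolver offline, Safety controller is out}; {#2 watchdog faulted, B servo drive 2 is down, B servo drive is out, Backup brake is out, Forward fieldbus link malfunctions, Limit switch is out, Reserve e-stop relay fails, Resolver offline, Safety controller is out}; {#2 watchdog faulted, B servo drive 2 is down, B servo drive is out, Backup brake is out, Forward fieldbus link malfunctions, Redundant joint encoder trips, Redundant motor degraded, Resolver offline, Safety controller is out}; {#2 watchdog faulted, B servo drive 2 is down, B servo drive is out, Backup brake is out, Forward fieldbus link malfunctions, Redundant joint encoder trips, Reserve e-stop relay fails, Resolver offline, Safety controller is out}; {Fieldbus link 2 is down}.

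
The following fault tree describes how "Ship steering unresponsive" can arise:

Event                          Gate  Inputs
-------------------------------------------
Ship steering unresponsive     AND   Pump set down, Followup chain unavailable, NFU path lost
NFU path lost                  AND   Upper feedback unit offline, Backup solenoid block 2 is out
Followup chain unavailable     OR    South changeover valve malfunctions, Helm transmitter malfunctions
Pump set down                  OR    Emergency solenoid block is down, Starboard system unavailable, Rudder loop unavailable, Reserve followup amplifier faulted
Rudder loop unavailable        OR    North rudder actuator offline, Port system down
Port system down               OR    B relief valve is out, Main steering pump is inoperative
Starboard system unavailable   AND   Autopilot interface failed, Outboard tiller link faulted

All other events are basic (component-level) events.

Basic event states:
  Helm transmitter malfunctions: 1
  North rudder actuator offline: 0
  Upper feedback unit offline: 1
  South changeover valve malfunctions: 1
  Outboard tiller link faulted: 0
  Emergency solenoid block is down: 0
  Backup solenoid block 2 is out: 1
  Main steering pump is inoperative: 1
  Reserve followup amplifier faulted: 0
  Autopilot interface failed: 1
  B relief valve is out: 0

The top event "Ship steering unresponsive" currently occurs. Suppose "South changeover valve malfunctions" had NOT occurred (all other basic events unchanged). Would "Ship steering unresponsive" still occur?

Yes

Counterfactual: set "South changeover valve malfunctions" to not occurred.
Starboard system unavailable [AND]: Autopilot interface failed=occurs, Outboard tiller link faulted=not → not all inputs occur → does not occur.
Port system down [OR]: B relief valve is out=not, Main steering pump is inoperative=occurs → at least one input occurs → occurs.
Rudder loop unavailable [OR]: North rudder actuator offline=not, Port system down=occurs → at least one input occurs → occurs.
Pump set down [OR]: Emergency solenoid block is down=not, Starboard system unavailable=not, Rudder loop unavailable=occurs, Reserve followup amplifier faulted=not → at least one input occurs → occurs.
Followup chain unavailable [OR]: South changeover valve malfunctions=not, Helm transmitter malfunctions=occurs → at least one input occurs → occurs.
NFU path lost [AND]: Upper feedback unit offline=occurs, Backup solenoid block 2 is out=occurs → all inputs occur → occurs.
Ship steering unresponsive [AND]: Pump set down=occurs, Followup chain unavailable=occurs, NFU path lost=occurs → all inputs occur → occurs.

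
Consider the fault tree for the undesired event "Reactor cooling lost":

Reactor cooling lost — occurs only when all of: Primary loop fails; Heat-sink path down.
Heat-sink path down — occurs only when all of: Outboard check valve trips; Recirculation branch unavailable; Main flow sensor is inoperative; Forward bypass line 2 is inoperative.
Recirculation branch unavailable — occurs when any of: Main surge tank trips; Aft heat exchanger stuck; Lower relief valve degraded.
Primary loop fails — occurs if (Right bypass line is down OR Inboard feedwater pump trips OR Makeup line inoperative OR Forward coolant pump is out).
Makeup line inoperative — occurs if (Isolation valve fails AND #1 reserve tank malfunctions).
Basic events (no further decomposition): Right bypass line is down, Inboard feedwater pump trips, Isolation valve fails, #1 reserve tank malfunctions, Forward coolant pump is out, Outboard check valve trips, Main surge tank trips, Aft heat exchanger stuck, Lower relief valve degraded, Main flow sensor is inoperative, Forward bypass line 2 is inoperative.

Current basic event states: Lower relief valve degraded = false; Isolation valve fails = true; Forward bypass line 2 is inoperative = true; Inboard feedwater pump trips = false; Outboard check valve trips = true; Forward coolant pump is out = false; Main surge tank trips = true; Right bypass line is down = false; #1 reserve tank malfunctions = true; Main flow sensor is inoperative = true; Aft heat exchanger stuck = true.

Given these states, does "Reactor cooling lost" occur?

Makeup line inoperative [AND]: Isolation valve fails=occurs, #1 reserve tank malfunctions=occurs → all inputs occur → occurs.
Primary loop fails [OR]: Right bypass line is down=not, Inboard feedwater pump trips=not, Makeup line inoperative=occurs, Forward coolant pump is out=not → at least one input occurs → occurs.
Recirculation branch unavailable [OR]: Main surge tank trips=occurs, Aft heat exchanger stuck=occurs, Lower relief valve degraded=not → at least one input occurs → occurs.
Heat-sink path down [AND]: Outboard check valve trips=occurs, Recirculation branch unavailable=occurs, Main flow sensor is inoperative=occurs, Forward bypass line 2 is inoperative=occurs → all inputs occur → occurs.
Reactor cooling lost [AND]: Primary loop fails=occurs, Heat-sink path down=occurs → all inputs occur → occurs.

Yes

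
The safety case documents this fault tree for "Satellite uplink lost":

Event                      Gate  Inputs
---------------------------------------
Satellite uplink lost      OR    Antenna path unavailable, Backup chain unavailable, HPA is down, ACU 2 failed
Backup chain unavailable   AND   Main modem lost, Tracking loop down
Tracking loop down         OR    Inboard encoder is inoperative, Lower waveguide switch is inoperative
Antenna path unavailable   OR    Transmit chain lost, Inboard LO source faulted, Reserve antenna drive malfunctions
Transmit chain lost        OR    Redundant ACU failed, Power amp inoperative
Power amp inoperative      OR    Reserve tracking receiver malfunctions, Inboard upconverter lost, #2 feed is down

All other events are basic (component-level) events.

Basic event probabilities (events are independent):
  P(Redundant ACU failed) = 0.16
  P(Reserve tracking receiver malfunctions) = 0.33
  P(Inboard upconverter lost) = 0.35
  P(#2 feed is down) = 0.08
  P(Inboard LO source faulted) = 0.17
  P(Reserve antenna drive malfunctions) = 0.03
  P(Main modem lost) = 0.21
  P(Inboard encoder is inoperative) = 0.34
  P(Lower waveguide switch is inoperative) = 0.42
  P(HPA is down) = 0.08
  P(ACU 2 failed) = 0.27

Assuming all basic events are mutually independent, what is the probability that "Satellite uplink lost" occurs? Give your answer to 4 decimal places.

0.8416

P(Power amp inoperative) [OR] = 1 − (1−0.33) × (1−0.35) × (1−0.08) = 0.599340
P(Transmit chain lost) [OR] = 1 − (1−0.16) × (1−0.599340) = 0.663446
P(Antenna path unavailable) [OR] = 1 − (1−0.663446) × (1−0.17) × (1−0.03) = 0.729040
P(Tracking loop down) [OR] = 1 − (1−0.34) × (1−0.42) = 0.617200
P(Backup chain unavailable) [AND] = 0.21 × 0.617200 = 0.129612
P(Satellite uplink lost) [OR] = 1 − (1−0.729040) × (1−0.129612) × (1−0.08) × (1−0.27) = 0.841610
Rounded to 4 decimal places: P(Satellite uplink lost) ≈ 0.8416.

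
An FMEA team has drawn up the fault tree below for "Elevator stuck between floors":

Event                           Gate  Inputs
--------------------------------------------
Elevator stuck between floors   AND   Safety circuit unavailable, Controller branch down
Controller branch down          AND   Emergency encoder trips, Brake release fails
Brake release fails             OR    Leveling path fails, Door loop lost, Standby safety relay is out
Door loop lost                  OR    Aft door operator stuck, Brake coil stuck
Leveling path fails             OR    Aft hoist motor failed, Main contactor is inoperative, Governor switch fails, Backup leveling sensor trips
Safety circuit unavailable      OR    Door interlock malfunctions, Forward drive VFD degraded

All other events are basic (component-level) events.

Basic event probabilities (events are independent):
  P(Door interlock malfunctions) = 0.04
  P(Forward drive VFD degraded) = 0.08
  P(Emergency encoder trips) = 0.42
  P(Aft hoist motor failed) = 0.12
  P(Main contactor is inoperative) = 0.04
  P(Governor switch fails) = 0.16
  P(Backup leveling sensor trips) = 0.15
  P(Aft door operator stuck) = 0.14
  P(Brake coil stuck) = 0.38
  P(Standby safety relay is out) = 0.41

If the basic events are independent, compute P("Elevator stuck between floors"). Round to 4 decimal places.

P(Safety circuit unavailable) [OR] = 1 − (1−0.04) × (1−0.08) = 0.116800
P(Leveling path fails) [OR] = 1 − (1−0.12) × (1−0.04) × (1−0.16) × (1−0.15) = 0.396813
P(Door loop lost) [OR] = 1 − (1−0.14) × (1−0.38) = 0.466800
P(Brake release fails) [OR] = 1 − (1−0.396813) × (1−0.466800) × (1−0.41) = 0.810245
P(Controller branch down) [AND] = 0.42 × 0.810245 = 0.340303
P(Elevator stuck between floors) [AND] = 0.116800 × 0.340303 = 0.039747
Rounded to 4 decimal places: P(Elevator stuck between floors) ≈ 0.0397.

0.0397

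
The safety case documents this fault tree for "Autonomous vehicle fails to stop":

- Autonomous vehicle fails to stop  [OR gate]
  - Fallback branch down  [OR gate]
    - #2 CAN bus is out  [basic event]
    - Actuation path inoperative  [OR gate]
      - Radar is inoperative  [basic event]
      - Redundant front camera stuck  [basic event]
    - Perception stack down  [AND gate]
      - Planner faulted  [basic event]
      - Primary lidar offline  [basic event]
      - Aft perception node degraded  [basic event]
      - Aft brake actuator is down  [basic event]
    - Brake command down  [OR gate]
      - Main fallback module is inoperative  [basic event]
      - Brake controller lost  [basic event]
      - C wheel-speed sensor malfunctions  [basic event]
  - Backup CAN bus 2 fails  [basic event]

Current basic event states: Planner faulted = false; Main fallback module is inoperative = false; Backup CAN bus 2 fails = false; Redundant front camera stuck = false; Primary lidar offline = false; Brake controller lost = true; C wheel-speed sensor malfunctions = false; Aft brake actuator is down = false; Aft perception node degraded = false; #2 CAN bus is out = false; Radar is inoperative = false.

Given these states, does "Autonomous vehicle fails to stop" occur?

Yes

Actuation path inoperative [OR]: Radar is inoperative=not, Redundant front camera stuck=not → no input occurs → does not occur.
Perception stack down [AND]: Planner faulted=not, Primary lidar offline=not, Aft perception node degraded=not, Aft brake actuator is down=not → not all inputs occur → does not occur.
Brake command down [OR]: Main fallback module is inoperative=not, Brake controller lost=occurs, C wheel-speed sensor malfunctions=not → at least one input occurs → occurs.
Fallback branch down [OR]: #2 CAN bus is out=not, Actuation path inoperative=not, Perception stack down=not, Brake command down=occurs → at least one input occurs → occurs.
Autonomous vehicle fails to stop [OR]: Fallback branch down=occurs, Backup CAN bus 2 fails=not → at least one input occurs → occurs.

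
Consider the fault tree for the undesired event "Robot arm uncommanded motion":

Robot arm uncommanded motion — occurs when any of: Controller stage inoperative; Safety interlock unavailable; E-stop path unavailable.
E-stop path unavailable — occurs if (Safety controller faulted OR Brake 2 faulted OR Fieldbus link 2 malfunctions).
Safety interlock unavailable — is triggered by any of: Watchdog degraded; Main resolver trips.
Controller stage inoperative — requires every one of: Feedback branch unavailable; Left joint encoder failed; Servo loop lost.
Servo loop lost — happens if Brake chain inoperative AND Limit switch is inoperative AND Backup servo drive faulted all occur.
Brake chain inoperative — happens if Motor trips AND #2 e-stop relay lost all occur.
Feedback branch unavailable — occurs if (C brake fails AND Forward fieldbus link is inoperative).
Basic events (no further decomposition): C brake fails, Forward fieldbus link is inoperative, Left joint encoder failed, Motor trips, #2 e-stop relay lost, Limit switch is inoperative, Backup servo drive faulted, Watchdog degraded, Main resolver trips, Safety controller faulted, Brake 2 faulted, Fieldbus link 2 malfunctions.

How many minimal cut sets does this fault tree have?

Feedback branch unavailable [AND]: one cut set from each child combined → 1 × 1 = 1 cut set(s).
Brake chain inoperative [AND]: one cut set from each child combined → 1 × 1 = 1 cut set(s).
Servo loop lost [AND]: one cut set from each child combined → 1 × 1 × 1 = 1 cut set(s).
Controller stage inoperative [AND]: one cut set from each child combined → 1 × 1 × 1 = 1 cut set(s).
Safety interlock unavailable [OR]: union of children's cut sets → 2 cut set(s).
E-stop path unavailable [OR]: union of children's cut sets → 3 cut set(s).
Robot arm uncommanded motion [OR]: union of children's cut sets → 6 cut set(s).
Minimal cut sets: {#2 e-stop relay lost, Backup servo drive faulted, C brake fails, Forward fieldbus link is inoperative, Left joint encoder failed, Limit switch is inoperative, Motor trips}; {Watchdog degraded}; {Main resolver trips}; {Safety controller faulted}; {Brake 2 faulted}; {Fieldbus link 2 malfunctions}.

6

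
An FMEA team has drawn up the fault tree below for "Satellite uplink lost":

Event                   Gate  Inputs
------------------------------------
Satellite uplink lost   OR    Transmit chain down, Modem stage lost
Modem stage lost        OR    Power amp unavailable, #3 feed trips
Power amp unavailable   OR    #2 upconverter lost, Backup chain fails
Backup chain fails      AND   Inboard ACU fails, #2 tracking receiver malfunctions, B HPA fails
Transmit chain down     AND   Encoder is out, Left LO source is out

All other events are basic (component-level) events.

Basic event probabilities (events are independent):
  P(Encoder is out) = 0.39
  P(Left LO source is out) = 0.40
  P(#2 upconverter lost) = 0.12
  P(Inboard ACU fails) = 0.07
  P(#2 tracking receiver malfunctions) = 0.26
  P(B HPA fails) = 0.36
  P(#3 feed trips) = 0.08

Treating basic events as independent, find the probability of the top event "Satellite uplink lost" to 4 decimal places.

P(Transmit chain down) [AND] = 0.39 × 0.40 = 0.156000
P(Backup chain fails) [AND] = 0.07 × 0.26 × 0.36 = 0.006552
P(Power amp unavailable) [OR] = 1 − (1−0.12) × (1−0.006552) = 0.125766
P(Modem stage lost) [OR] = 1 − (1−0.125766) × (1−0.08) = 0.195705
P(Satellite uplink lost) [OR] = 1 − (1−0.156000) × (1−0.195705) = 0.321175
Rounded to 4 decimal places: P(Satellite uplink lost) ≈ 0.3212.

0.3212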